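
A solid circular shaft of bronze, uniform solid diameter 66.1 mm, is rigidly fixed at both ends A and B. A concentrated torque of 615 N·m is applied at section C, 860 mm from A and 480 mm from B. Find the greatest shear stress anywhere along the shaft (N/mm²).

6.96 N/mm²

With uniform GJ and both ends fixed, compatibility θ_AC = θ_CB gives T_A·a = T_B·b, together with T_A + T_B = T₀.
T_A = T₀·b/(a+b) = 615.0·480/1340 = 220.3 N·m; T_B = 394.7 N·m.
τ in each portion: τ_AC = 3.88×10^6 Pa, τ_CB = 6.96×10^6 Pa; maximum is in CB.
τ_max = T_CB·r/J = 394.7·0.0330/1.87×10^-6 = 6.960×10^6 Pa.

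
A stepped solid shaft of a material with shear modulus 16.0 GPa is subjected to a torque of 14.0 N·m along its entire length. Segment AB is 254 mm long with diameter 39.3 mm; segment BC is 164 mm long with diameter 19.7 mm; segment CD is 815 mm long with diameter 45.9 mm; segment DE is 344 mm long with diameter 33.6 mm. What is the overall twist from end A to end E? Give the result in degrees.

0.842°

J_AB = π(0.0393)⁴/32 = 2.34×10^-7 m⁴; J_BC = π(0.0197)⁴/32 = 1.48×10^-8 m⁴; J_CD = π(0.0459)⁴/32 = 4.36×10^-7 m⁴; J_DE = π(0.0336)⁴/32 = 1.25×10^-7 m⁴.
θ = (T/G)·Σ L_i/J_i = (14.00/16.0×10⁹)·(0.254/2.34×10^-7 + 0.164/1.48×10^-8 + 0.815/4.36×10^-7 + 0.344/1.25×10^-7) = 0.01470 rad.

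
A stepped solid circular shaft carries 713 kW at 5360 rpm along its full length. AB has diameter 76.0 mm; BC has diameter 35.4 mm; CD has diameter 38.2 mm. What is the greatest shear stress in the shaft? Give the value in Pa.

1.46e8 Pa

ω = 2π·5360/60 = 561.3 rad/s, so T = P/ω = 713×10³ / 561.3 = 1270 N·m.
Under the same torque, τ_max = 16T/(πd³) is largest where d is smallest — segment BC (d = 35.4 mm).
τ_max = 16·1270/(π·(0.0354)³) = 1.458×10^8 Pa.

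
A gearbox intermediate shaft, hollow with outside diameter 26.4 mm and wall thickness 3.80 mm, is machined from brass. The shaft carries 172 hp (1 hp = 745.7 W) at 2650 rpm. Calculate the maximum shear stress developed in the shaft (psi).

25000 psi

ω = 2π·2650/60 = 277.5 rad/s, so T = P/ω = 172×745.7 / 277.5 = 462.2 N·m.
J = π(d_o⁴ − d_i⁴)/32 = π(0.0264⁴ − 0.0188⁴)/32 = 3.542×10^-8 m⁴.
τ_max = T·r/J = 462.2 × 0.0132 / 3.542×10^-8 = 1.722×10^8 Pa.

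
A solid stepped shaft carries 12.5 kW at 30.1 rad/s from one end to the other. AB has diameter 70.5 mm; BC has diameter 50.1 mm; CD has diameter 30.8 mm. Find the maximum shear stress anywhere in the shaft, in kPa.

72400 kPa

ω = 30.1 rad/s, so T = P/ω = 12.5×10³ / 30.10 = 415.3 N·m.
Under the same torque, τ_max = 16T/(πd³) is largest where d is smallest — segment CD (d = 30.8 mm).
τ_max = 16·415.3/(π·(0.0308)³) = 7.239×10^7 Pa.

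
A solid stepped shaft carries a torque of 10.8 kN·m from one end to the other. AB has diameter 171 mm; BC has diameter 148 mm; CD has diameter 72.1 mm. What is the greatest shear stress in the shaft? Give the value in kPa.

Under the same torque, τ_max = 16T/(πd³) is largest where d is smallest — segment CD (d = 72.1 mm).
τ_max = 16·10800/(π·(0.0721)³) = 1.468×10^8 Pa.

147000 kPa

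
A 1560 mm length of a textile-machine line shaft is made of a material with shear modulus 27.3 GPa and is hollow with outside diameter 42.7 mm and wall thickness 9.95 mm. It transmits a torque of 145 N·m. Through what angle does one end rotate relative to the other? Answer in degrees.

J = π(d_o⁴ − d_i⁴)/32 = π(0.0427⁴ − 0.0228⁴)/32 = 2.998×10^-7 m⁴.
θ = T·L/(G·J) = 145.0 × 1.56 / (27.3×10⁹ × 2.998×10^-7) = 0.02763 rad.

1.58°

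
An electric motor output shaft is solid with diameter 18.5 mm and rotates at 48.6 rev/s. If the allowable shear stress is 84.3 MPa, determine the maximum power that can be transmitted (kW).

J = πd⁴/32 = π(0.0185)⁴/32 = 1.150×10^-8 m⁴.
T_max = τ_allow·J/r = 8.43×10^7 × 1.150×10^-8 / 0.00925 = 104.8 N·m.
ω = 2π·48.6 = 305.4 rad/s, so P_max = T_max·ω = 3.200×10^4 W.

32.0 kW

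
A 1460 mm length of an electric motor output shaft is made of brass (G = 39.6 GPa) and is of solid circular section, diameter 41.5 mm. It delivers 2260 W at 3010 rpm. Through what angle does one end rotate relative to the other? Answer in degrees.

0.0520°

ω = 2π·3010/60 = 315.2 rad/s, so T = P/ω = 2260 / 315.2 = 7.170 N·m.
J = πd⁴/32 = π(0.0415)⁴/32 = 2.912×10^-7 m⁴.
θ = T·L/(G·J) = 7.170 × 1.46 / (39.6×10⁹ × 2.912×10^-7) = 9.078×10^-4 rad.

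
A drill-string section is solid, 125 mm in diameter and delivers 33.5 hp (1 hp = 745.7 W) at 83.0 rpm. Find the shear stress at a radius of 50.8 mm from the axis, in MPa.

6.09 MPa

ω = 2π·83.0/60 = 8.692 rad/s, so T = P/ω = 33.5×745.7 / 8.692 = 2874 N·m.
J = πd⁴/32 = π(0.125)⁴/32 = 2.397×10^-5 m⁴.
Shear stress varies linearly with radius: τ = T·r/J = 2874 × 0.0508 / 2.397×10^-5 = 6.092×10^6 Pa.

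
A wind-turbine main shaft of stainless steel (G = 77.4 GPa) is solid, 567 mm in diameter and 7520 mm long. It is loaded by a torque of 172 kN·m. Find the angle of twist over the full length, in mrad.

1.65 mrad

J = πd⁴/32 = π(0.567)⁴/32 = 0.01015 m⁴.
θ = T·L/(G·J) = 172000 × 7.52 / (77.4×10⁹ × 0.01015) = 1.647×10^-3 rad.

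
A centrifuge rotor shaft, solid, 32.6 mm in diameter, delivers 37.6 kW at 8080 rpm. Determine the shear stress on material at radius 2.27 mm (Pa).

910000 Pa

ω = 2π·8080/60 = 846.1 rad/s, so T = P/ω = 37.6×10³ / 846.1 = 44.44 N·m.
J = πd⁴/32 = π(0.0326)⁴/32 = 1.109×10^-7 m⁴.
Shear stress varies linearly with radius: τ = T·r/J = 44.44 × 0.00227 / 1.109×10^-7 = 9.097×10^5 Pa.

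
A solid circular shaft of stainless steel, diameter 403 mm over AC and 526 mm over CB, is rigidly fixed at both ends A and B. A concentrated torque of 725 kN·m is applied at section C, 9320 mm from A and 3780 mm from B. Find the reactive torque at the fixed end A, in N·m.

88900 N·m

Compatibility: T_A·a/J_AC = T_B·b/J_CB with T_A + T_B = T₀.
J_AC = 2.59×10^-3 m⁴, J_CB = 7.52×10^-3 m⁴, so T_A = T₀·(J_AC/a)/((J_AC/a)+(J_CB/b)) = 88900 N·m, T_B = 636100 N·m.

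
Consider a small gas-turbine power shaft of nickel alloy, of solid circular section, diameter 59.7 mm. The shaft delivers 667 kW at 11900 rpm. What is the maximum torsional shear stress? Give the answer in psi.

ω = 2π·11900/60 = 1246 rad/s, so T = P/ω = 667×10³ / 1246 = 535.2 N·m.
J = πd⁴/32 = π(0.0597)⁴/32 = 1.247×10^-6 m⁴.
τ_max = T·r/J = 535.2 × 0.0299 / 1.247×10^-6 = 1.281×10^7 Pa.

1860 psi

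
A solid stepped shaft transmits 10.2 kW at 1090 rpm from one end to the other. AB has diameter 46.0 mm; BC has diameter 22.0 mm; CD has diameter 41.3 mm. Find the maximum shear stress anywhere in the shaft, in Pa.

ω = 2π·1090/60 = 114.1 rad/s, so T = P/ω = 10.2×10³ / 114.1 = 89.36 N·m.
Under the same torque, τ_max = 16T/(πd³) is largest where d is smallest — segment BC (d = 22.0 mm).
τ_max = 16·89.36/(π·(0.0220)³) = 4.274×10^7 Pa.

4.27e7 Pa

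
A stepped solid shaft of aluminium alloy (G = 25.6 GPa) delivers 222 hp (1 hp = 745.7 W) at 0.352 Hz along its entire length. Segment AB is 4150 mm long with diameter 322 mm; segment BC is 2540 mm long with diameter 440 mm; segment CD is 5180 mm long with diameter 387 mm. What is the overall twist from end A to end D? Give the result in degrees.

ω = 2π·0.352 = 2.212 rad/s, so T = P/ω = 222×745.7 / 2.212 = 74850 N·m.
J_AB = π(0.322)⁴/32 = 1.06×10^-3 m⁴; J_BC = π(0.440)⁴/32 = 3.68×10^-3 m⁴; J_CD = π(0.387)⁴/32 = 2.20×10^-3 m⁴.
θ = (T/G)·Σ L_i/J_i = (74850/25.6×10⁹)·(4.15/1.06×10^-3 + 2.54/3.68×10^-3 + 5.18/2.20×10^-3) = 0.02039 rad.

1.17°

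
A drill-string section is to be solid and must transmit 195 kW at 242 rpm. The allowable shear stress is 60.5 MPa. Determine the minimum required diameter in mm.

86.5 mm

ω = 2π·242/60 = 25.34 rad/s, so T = P/ω = 195×10³ / 25.34 = 7695 N·m.
For a solid shaft τ_max = 16T/(πd³), so d = (16T/(π τ_allow))^(1/3) = (16·7695/(π·6.05×10^7))^(1/3) = 0.08652 m.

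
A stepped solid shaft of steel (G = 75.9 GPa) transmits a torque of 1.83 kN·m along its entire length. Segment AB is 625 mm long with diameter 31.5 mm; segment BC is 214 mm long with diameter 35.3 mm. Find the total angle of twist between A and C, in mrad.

190 mrad

J_AB = π(0.0315)⁴/32 = 9.67×10^-8 m⁴; J_BC = π(0.0353)⁴/32 = 1.52×10^-7 m⁴.
θ = (T/G)·Σ L_i/J_i = (1830/75.9×10⁹)·(0.625/9.67×10^-8 + 0.214/1.52×10^-7) = 0.1897 rad.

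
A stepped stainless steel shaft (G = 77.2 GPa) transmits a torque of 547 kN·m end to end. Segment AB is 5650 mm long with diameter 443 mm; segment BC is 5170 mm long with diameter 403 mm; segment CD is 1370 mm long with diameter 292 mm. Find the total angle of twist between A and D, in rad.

0.0383 rad

J_AB = π(0.443)⁴/32 = 3.78×10^-3 m⁴; J_BC = π(0.403)⁴/32 = 2.59×10^-3 m⁴; J_CD = π(0.292)⁴/32 = 7.14×10^-4 m⁴.
θ = (T/G)·Σ L_i/J_i = (547000/77.2×10⁹)·(5.65/3.78×10^-3 + 5.17/2.59×10^-3 + 1.37/7.14×10^-4) = 0.03833 rad.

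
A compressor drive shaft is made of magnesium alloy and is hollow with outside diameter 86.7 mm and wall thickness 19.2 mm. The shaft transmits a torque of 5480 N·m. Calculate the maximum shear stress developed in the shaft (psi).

J = π(d_o⁴ − d_i⁴)/32 = π(0.0867⁴ − 0.0483⁴)/32 = 5.013×10^-6 m⁴.
τ_max = T·r/J = 5480 × 0.0433 / 5.013×10^-6 = 4.739×10^7 Pa.

6870 psi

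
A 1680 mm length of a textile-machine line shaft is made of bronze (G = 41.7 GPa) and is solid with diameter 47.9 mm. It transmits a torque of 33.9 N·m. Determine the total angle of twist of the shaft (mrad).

2.64 mrad

J = πd⁴/32 = π(0.0479)⁴/32 = 5.168×10^-7 m⁴.
θ = T·L/(G·J) = 33.90 × 1.68 / (41.7×10⁹ × 5.168×10^-7) = 2.643×10^-3 rad.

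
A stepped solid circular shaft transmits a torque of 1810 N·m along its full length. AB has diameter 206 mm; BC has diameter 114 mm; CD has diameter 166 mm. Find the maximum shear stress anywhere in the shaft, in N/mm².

Under the same torque, τ_max = 16T/(πd³) is largest where d is smallest — segment BC (d = 114 mm).
τ_max = 16·1810/(π·(0.114)³) = 6.222×10^6 Pa.

6.22 N/mm²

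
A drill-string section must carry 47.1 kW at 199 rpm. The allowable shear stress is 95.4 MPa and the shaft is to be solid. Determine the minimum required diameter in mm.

49.4 mm

ω = 2π·199/60 = 20.84 rad/s, so T = P/ω = 47.1×10³ / 20.84 = 2260 N·m.
For a solid shaft τ_max = 16T/(πd³), so d = (16T/(π τ_allow))^(1/3) = (16·2260/(π·9.54×10^7))^(1/3) = 0.04941 m.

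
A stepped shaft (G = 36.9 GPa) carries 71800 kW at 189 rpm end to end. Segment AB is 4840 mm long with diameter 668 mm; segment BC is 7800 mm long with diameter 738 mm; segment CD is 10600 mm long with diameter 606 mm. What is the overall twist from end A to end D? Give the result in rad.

ω = 2π·189/60 = 19.79 rad/s, so T = P/ω = 71800×10³ / 19.79 = 3.628e6 N·m.
J_AB = π(0.668)⁴/32 = 0.0195 m⁴; J_BC = π(0.738)⁴/32 = 0.0291 m⁴; J_CD = π(0.606)⁴/32 = 0.0132 m⁴.
θ = (T/G)·Σ L_i/J_i = (3.628e6/36.9×10⁹)·(4.84/0.0195 + 7.80/0.0291 + 10.6/0.0132) = 0.1294 rad.

0.129 rad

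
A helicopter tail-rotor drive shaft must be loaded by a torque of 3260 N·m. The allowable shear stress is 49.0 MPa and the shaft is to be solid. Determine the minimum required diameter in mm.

For a solid shaft τ_max = 16T/(πd³), so d = (16T/(π τ_allow))^(1/3) = (16·3260/(π·4.90×10^7))^(1/3) = 0.06972 m.

69.7 mm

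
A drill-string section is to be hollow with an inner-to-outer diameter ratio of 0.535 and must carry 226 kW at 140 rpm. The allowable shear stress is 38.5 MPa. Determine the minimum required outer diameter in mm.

ω = 2π·140/60 = 14.66 rad/s, so T = P/ω = 226×10³ / 14.66 = 15420 N·m.
For a hollow shaft with d_i/d_o = 0.535: τ_max = 16T/(π d_o³ (1−k⁴)), so d_o = [16T/(π τ_allow (1−k⁴))]^(1/3) = [16·15420/(π·3.85×10^7·0.9181)]^(1/3) = 0.1305 m.

130 mm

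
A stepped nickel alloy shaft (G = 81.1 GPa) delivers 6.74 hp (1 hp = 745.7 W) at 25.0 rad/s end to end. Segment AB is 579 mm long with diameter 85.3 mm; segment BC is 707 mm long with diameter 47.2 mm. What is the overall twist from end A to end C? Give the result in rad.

0.00387 rad

ω = 25.0 rad/s, so T = P/ω = 6.74×745.7 / 25.00 = 201.0 N·m.
J_AB = π(0.0853)⁴/32 = 5.20×10^-6 m⁴; J_BC = π(0.0472)⁴/32 = 4.87×10^-7 m⁴.
θ = (T/G)·Σ L_i/J_i = (201.0/81.1×10⁹)·(0.579/5.20×10^-6 + 0.707/4.87×10^-7) = 3.873×10^-3 rad.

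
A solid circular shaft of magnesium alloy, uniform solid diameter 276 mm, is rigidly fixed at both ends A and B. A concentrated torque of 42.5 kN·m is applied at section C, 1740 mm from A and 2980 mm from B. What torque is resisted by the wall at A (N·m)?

With uniform GJ and both ends fixed, compatibility θ_AC = θ_CB gives T_A·a = T_B·b, together with T_A + T_B = T₀.
T_A = T₀·b/(a+b) = 42500·2980/4720 = 26830 N·m; T_B = 15670 N·m.

26800 N·m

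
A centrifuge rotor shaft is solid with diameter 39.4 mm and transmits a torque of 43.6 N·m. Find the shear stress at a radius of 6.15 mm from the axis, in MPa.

1.13 MPa

J = πd⁴/32 = π(0.0394)⁴/32 = 2.366×10^-7 m⁴.
Shear stress varies linearly with radius: τ = T·r/J = 43.60 × 0.00615 / 2.366×10^-7 = 1.133×10^6 Pa.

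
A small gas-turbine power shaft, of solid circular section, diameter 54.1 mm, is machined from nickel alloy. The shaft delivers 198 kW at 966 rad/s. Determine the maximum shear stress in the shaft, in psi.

ω = 966 rad/s, so T = P/ω = 198×10³ / 966.0 = 205.0 N·m.
J = πd⁴/32 = π(0.0541)⁴/32 = 8.410×10^-7 m⁴.
τ_max = T·r/J = 205.0 × 0.0271 / 8.410×10^-7 = 6.593×10^6 Pa.

956 psi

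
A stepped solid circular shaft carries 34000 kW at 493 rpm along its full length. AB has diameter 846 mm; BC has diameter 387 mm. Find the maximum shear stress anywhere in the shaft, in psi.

8390 psi

ω = 2π·493/60 = 51.63 rad/s, so T = P/ω = 34000×10³ / 51.63 = 658600 N·m.
Under the same torque, τ_max = 16T/(πd³) is largest where d is smallest — segment BC (d = 387 mm).
τ_max = 16·658600/(π·(0.387)³) = 5.787×10^7 Pa.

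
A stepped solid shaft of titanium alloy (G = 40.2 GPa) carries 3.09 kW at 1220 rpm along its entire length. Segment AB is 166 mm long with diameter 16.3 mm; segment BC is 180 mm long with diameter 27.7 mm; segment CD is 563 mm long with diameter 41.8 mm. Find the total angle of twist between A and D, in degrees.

ω = 2π·1220/60 = 127.8 rad/s, so T = P/ω = 3.09×10³ / 127.8 = 24.19 N·m.
J_AB = π(0.0163)⁴/32 = 6.93×10^-9 m⁴; J_BC = π(0.0277)⁴/32 = 5.78×10^-8 m⁴; J_CD = π(0.0418)⁴/32 = 3.00×10^-7 m⁴.
θ = (T/G)·Σ L_i/J_i = (24.19/40.2×10⁹)·(0.166/6.93×10^-9 + 0.180/5.78×10^-8 + 0.563/3.00×10^-7) = 0.01742 rad.

0.998°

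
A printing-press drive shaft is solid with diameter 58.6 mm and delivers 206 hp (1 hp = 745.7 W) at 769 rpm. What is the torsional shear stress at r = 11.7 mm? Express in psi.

ω = 2π·769/60 = 80.53 rad/s, so T = P/ω = 206×745.7 / 80.53 = 1908 N·m.
J = πd⁴/32 = π(0.0586)⁴/32 = 1.158×10^-6 m⁴.
Shear stress varies linearly with radius: τ = T·r/J = 1908 × 0.0117 / 1.158×10^-6 = 1.928×10^7 Pa.

2800 psi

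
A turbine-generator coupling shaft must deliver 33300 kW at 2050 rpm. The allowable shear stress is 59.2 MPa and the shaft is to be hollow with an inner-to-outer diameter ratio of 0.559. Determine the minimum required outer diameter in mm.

ω = 2π·2050/60 = 214.7 rad/s, so T = P/ω = 33300×10³ / 214.7 = 155100 N·m.
For a hollow shaft with d_i/d_o = 0.559: τ_max = 16T/(π d_o³ (1−k⁴)), so d_o = [16T/(π τ_allow (1−k⁴))]^(1/3) = [16·155100/(π·5.92×10^7·0.9024)]^(1/3) = 0.2455 m.

245 mm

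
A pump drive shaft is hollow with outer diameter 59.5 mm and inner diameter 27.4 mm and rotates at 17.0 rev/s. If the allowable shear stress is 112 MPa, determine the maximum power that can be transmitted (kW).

473 kW

J = π(d_o⁴ − d_i⁴)/32 = π(0.0595⁴ − 0.0274⁴)/32 = 1.175×10^-6 m⁴.
T_max = τ_allow·J/r = 1.12×10^8 × 1.175×10^-6 / 0.0297 = 4424 N·m.
ω = 2π·17.0 = 106.8 rad/s, so P_max = T_max·ω = 4.725×10^5 W.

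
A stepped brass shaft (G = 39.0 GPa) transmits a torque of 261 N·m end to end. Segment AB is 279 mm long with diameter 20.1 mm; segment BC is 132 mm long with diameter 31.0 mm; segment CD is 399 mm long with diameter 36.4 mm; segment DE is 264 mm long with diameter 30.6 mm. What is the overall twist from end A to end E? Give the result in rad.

0.162 rad

J_AB = π(0.0201)⁴/32 = 1.60×10^-8 m⁴; J_BC = π(0.0310)⁴/32 = 9.07×10^-8 m⁴; J_CD = π(0.0364)⁴/32 = 1.72×10^-7 m⁴; J_DE = π(0.0306)⁴/32 = 8.61×10^-8 m⁴.
θ = (T/G)·Σ L_i/J_i = (261.0/39.0×10⁹)·(0.279/1.60×10^-8 + 0.132/9.07×10^-8 + 0.399/1.72×10^-7 + 0.264/8.61×10^-8) = 0.1623 rad.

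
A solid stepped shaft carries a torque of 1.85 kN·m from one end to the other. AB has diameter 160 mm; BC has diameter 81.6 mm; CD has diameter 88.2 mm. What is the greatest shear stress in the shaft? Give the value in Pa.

1.73e7 Pa

Under the same torque, τ_max = 16T/(πd³) is largest where d is smallest — segment BC (d = 81.6 mm).
τ_max = 16·1850/(π·(0.0816)³) = 1.734×10^7 Pa.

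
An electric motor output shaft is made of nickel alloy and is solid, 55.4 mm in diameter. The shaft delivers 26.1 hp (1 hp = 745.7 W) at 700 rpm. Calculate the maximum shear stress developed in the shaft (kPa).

7950 kPa

ω = 2π·700/60 = 73.30 rad/s, so T = P/ω = 26.1×745.7 / 73.30 = 265.5 N·m.
J = πd⁴/32 = π(0.0554)⁴/32 = 9.248×10^-7 m⁴.
τ_max = T·r/J = 265.5 × 0.0277 / 9.248×10^-7 = 7.953×10^6 Pa.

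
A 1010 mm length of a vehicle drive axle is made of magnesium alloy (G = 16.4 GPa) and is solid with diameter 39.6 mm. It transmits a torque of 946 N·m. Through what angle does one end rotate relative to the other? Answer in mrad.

241 mrad

J = πd⁴/32 = π(0.0396)⁴/32 = 2.414×10^-7 m⁴.
θ = T·L/(G·J) = 946.0 × 1.01 / (16.4×10⁹ × 2.414×10^-7) = 0.2413 rad.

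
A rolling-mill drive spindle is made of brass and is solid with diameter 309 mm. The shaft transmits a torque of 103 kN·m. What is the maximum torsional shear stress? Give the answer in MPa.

J = πd⁴/32 = π(0.309)⁴/32 = 8.950×10^-4 m⁴.
τ_max = T·r/J = 103000 × 0.154 / 8.950×10^-4 = 1.778×10^7 Pa.

17.8 MPa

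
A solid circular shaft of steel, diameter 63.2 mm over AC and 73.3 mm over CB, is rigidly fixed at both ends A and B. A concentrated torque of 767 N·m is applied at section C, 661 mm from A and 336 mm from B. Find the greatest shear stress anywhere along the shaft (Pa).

7.74e6 Pa

Compatibility: T_A·a/J_AC = T_B·b/J_CB with T_A + T_B = T₀.
J_AC = 1.57×10^-6 m⁴, J_CB = 2.83×10^-6 m⁴, so T_A = T₀·(J_AC/a)/((J_AC/a)+(J_CB/b)) = 168.2 N·m, T_B = 598.8 N·m.
τ in each portion: τ_AC = 3.39×10^6 Pa, τ_CB = 7.74×10^6 Pa; maximum is in CB.
τ_max = T_CB·r/J = 598.8·0.0367/2.83×10^-6 = 7.743×10^6 Pa.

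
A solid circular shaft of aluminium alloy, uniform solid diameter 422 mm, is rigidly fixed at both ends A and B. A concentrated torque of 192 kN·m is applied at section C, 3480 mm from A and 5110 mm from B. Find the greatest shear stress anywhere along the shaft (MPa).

7.74 MPa

With uniform GJ and both ends fixed, compatibility θ_AC = θ_CB gives T_A·a = T_B·b, together with T_A + T_B = T₀.
T_A = T₀·b/(a+b) = 192000·5110/8590 = 114200 N·m; T_B = 77780 N·m.
τ in each portion: τ_AC = 7.74×10^6 Pa, τ_CB = 5.27×10^6 Pa; maximum is in AC.
τ_max = T_AC·r/J = 114200·0.211/3.11×10^-3 = 7.740×10^6 Pa.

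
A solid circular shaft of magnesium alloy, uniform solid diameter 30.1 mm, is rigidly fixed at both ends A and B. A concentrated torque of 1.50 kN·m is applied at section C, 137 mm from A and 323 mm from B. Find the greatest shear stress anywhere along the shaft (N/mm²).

With uniform GJ and both ends fixed, compatibility θ_AC = θ_CB gives T_A·a = T_B·b, together with T_A + T_B = T₀.
T_A = T₀·b/(a+b) = 1500·323/460.0 = 1053 N·m; T_B = 446.7 N·m.
τ in each portion: τ_AC = 1.97×10^8 Pa, τ_CB = 8.34×10^7 Pa; maximum is in AC.
τ_max = T_AC·r/J = 1053·0.0151/8.06×10^-8 = 1.967×10^8 Pa.

197 N/mm²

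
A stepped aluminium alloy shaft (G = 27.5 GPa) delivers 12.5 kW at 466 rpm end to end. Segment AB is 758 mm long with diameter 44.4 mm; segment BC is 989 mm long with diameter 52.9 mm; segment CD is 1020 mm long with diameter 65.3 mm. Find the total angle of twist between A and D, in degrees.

2.05°

ω = 2π·466/60 = 48.80 rad/s, so T = P/ω = 12.5×10³ / 48.80 = 256.2 N·m.
J_AB = π(0.0444)⁴/32 = 3.82×10^-7 m⁴; J_BC = π(0.0529)⁴/32 = 7.69×10^-7 m⁴; J_CD = π(0.0653)⁴/32 = 1.79×10^-6 m⁴.
θ = (T/G)·Σ L_i/J_i = (256.2/27.5×10⁹)·(0.758/3.82×10^-7 + 0.989/7.69×10^-7 + 1.02/1.79×10^-6) = 0.03581 rad.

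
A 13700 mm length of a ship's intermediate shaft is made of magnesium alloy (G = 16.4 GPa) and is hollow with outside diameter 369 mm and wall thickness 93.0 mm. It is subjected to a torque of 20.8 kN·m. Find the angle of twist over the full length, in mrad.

10.2 mrad

J = π(d_o⁴ − d_i⁴)/32 = π(0.369⁴ − 0.183⁴)/32 = 1.710×10^-3 m⁴.
θ = T·L/(G·J) = 20800 × 13.7 / (16.4×10⁹ × 1.710×10^-3) = 0.01016 rad.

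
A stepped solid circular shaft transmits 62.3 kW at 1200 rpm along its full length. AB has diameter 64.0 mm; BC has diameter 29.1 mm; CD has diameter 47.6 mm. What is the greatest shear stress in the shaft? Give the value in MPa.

102 MPa

ω = 2π·1200/60 = 125.7 rad/s, so T = P/ω = 62.3×10³ / 125.7 = 495.8 N·m.
Under the same torque, τ_max = 16T/(πd³) is largest where d is smallest — segment BC (d = 29.1 mm).
τ_max = 16·495.8/(π·(0.0291)³) = 1.025×10^8 Pa.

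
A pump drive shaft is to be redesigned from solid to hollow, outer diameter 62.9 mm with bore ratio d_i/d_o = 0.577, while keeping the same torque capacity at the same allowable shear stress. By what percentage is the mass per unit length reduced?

27.9 %

Equal τ_max and T ⇒ the solid shaft needs d_s³ = d_o³(1−k⁴), so d_s = 62.9·(1−0.577⁴)^(1/3) = 60.48 mm.
Area ratio A_h/A_s = d_o²(1−k²)/d_s² = (1−k²)/(1−k⁴)^(2/3) = 0.7214.
Mass saving = 1 − 0.7214 = 27.9 %.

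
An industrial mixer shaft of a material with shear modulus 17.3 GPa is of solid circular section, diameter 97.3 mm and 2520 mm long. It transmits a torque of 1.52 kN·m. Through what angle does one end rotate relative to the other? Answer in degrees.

J = πd⁴/32 = π(0.0973)⁴/32 = 8.799×10^-6 m⁴.
θ = T·L/(G·J) = 1520 × 2.52 / (17.3×10⁹ × 8.799×10^-6) = 0.02516 rad.

1.44°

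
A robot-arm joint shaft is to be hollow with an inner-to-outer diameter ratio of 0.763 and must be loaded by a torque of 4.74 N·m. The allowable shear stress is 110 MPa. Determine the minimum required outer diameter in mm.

6.92 mm

For a hollow shaft with d_i/d_o = 0.763: τ_max = 16T/(π d_o³ (1−k⁴)), so d_o = [16T/(π τ_allow (1−k⁴))]^(1/3) = [16·4.740/(π·1.10×10^8·0.6611)]^(1/3) = 0.006924 m.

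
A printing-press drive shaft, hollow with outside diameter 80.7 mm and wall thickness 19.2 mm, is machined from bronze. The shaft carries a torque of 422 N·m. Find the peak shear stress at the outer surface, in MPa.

4.42 MPa

J = π(d_o⁴ − d_i⁴)/32 = π(0.0807⁴ − 0.0423⁴)/32 = 3.850×10^-6 m⁴.
τ_max = T·r/J = 422.0 × 0.0404 / 3.850×10^-6 = 4.423×10^6 Pa.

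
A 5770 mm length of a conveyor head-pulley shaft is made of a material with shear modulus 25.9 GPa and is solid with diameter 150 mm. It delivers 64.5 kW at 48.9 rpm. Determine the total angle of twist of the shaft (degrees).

3.23°

ω = 2π·48.9/60 = 5.121 rad/s, so T = P/ω = 64.5×10³ / 5.121 = 12600 N·m.
J = πd⁴/32 = π(0.150)⁴/32 = 4.970×10^-5 m⁴.
θ = T·L/(G·J) = 12600 × 5.77 / (25.9×10⁹ × 4.970×10^-5) = 0.05646 rad.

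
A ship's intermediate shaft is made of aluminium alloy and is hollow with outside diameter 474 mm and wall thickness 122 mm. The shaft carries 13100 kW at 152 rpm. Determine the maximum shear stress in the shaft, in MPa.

ω = 2π·152/60 = 15.92 rad/s, so T = P/ω = 13100×10³ / 15.92 = 823000 N·m.
J = π(d_o⁴ − d_i⁴)/32 = π(0.474⁴ − 0.230⁴)/32 = 4.681×10^-3 m⁴.
τ_max = T·r/J = 823000 × 0.237 / 4.681×10^-3 = 4.167×10^7 Pa.

41.7 MPa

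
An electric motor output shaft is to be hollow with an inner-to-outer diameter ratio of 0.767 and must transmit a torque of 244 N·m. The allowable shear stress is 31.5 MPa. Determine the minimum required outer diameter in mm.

39.2 mm

For a hollow shaft with d_i/d_o = 0.767: τ_max = 16T/(π d_o³ (1−k⁴)), so d_o = [16T/(π τ_allow (1−k⁴))]^(1/3) = [16·244.0/(π·3.15×10^7·0.6539)]^(1/3) = 0.03922 m.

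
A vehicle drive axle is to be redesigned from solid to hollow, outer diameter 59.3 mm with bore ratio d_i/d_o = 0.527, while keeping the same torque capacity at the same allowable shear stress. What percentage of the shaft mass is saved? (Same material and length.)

23.8 %

Equal τ_max and T ⇒ the solid shaft needs d_s³ = d_o³(1−k⁴), so d_s = 59.3·(1−0.527⁴)^(1/3) = 57.73 mm.
Area ratio A_h/A_s = d_o²(1−k²)/d_s² = (1−k²)/(1−k⁴)^(2/3) = 0.7620.
Mass saving = 1 − 0.7620 = 23.8 %.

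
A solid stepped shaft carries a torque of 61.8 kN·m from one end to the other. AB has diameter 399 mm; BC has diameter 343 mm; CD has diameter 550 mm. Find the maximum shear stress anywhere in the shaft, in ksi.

1.13 ksi

Under the same torque, τ_max = 16T/(πd³) is largest where d is smallest — segment BC (d = 343 mm).
τ_max = 16·61800/(π·(0.343)³) = 7.800×10^6 Pa.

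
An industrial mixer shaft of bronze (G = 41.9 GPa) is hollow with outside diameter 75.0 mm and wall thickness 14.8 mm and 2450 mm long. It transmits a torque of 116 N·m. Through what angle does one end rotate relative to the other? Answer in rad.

J = π(d_o⁴ − d_i⁴)/32 = π(0.0750⁴ − 0.0454⁴)/32 = 2.689×10^-6 m⁴.
θ = T·L/(G·J) = 116.0 × 2.45 / (41.9×10⁹ × 2.689×10^-6) = 2.522×10^-3 rad.

0.00252 rad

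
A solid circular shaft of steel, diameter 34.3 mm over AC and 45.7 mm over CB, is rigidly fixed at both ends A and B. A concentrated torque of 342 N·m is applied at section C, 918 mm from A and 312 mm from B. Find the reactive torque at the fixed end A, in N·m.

Compatibility: T_A·a/J_AC = T_B·b/J_CB with T_A + T_B = T₀.
J_AC = 1.36×10^-7 m⁴, J_CB = 4.28×10^-7 m⁴, so T_A = T₀·(J_AC/a)/((J_AC/a)+(J_CB/b)) = 33.29 N·m, T_B = 308.7 N·m.

33.3 N·m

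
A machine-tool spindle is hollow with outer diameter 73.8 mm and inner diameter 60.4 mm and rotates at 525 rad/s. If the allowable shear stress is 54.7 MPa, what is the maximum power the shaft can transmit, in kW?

J = π(d_o⁴ − d_i⁴)/32 = π(0.0738⁴ − 0.0604⁴)/32 = 1.606×10^-6 m⁴.
T_max = τ_allow·J/r = 5.47×10^7 × 1.606×10^-6 / 0.0369 = 2380 N·m.
ω = 525 rad/s, so P_max = T_max·ω = 1.250×10^6 W.

1250 kW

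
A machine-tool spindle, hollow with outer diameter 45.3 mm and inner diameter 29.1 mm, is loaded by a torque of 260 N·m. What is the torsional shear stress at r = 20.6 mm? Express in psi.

2260 psi

J = π(d_o⁴ − d_i⁴)/32 = π(0.0453⁴ − 0.0291⁴)/32 = 3.430×10^-7 m⁴.
Shear stress varies linearly with radius: τ = T·r/J = 260.0 × 0.0206 / 3.430×10^-7 = 1.561×10^7 Pa.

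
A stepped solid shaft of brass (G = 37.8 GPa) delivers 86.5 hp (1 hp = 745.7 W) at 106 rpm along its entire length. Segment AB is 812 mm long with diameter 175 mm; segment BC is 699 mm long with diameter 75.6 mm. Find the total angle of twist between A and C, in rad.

0.0349 rad

ω = 2π·106/60 = 11.10 rad/s, so T = P/ω = 86.5×745.7 / 11.10 = 5811 N·m.
J_AB = π(0.175)⁴/32 = 9.21×10^-5 m⁴; J_BC = π(0.0756)⁴/32 = 3.21×10^-6 m⁴.
θ = (T/G)·Σ L_i/J_i = (5811/37.8×10⁹)·(0.812/9.21×10^-5 + 0.699/3.21×10^-6) = 0.03486 rad.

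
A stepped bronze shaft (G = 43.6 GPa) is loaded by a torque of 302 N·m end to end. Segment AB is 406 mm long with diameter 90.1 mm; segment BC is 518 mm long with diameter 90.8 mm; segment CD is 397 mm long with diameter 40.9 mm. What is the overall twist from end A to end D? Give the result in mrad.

11.0 mrad

J_AB = π(0.0901)⁴/32 = 6.47×10^-6 m⁴; J_BC = π(0.0908)⁴/32 = 6.67×10^-6 m⁴; J_CD = π(0.0409)⁴/32 = 2.75×10^-7 m⁴.
θ = (T/G)·Σ L_i/J_i = (302.0/43.6×10⁹)·(0.406/6.47×10^-6 + 0.518/6.67×10^-6 + 0.397/2.75×10^-7) = 0.01098 rad.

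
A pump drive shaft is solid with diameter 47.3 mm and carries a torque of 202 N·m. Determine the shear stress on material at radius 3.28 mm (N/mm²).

J = πd⁴/32 = π(0.0473)⁴/32 = 4.914×10^-7 m⁴.
Shear stress varies linearly with radius: τ = T·r/J = 202.0 × 0.00328 / 4.914×10^-7 = 1.348×10^6 Pa.

1.35 N/mm²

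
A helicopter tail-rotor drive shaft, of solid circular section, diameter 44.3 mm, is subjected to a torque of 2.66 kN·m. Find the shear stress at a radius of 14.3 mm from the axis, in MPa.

J = πd⁴/32 = π(0.0443)⁴/32 = 3.781×10^-7 m⁴.
Shear stress varies linearly with radius: τ = T·r/J = 2660 × 0.0143 / 3.781×10^-7 = 1.006×10^8 Pa.

101 MPa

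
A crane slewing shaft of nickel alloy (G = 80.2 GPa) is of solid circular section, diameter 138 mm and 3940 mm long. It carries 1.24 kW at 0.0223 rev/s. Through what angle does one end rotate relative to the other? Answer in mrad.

12.2 mrad

ω = 2π·0.0223 = 0.1401 rad/s, so T = P/ω = 1.24×10³ / 0.1401 = 8850 N·m.
J = πd⁴/32 = π(0.138)⁴/32 = 3.561×10^-5 m⁴.
θ = T·L/(G·J) = 8850 × 3.94 / (80.2×10⁹ × 3.561×10^-5) = 0.01221 rad.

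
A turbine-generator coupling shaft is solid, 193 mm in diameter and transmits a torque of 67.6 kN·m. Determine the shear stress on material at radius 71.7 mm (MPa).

35.6 MPa

J = πd⁴/32 = π(0.193)⁴/32 = 1.362×10^-4 m⁴.
Shear stress varies linearly with radius: τ = T·r/J = 67600 × 0.0717 / 1.362×10^-4 = 3.558×10^7 Pa.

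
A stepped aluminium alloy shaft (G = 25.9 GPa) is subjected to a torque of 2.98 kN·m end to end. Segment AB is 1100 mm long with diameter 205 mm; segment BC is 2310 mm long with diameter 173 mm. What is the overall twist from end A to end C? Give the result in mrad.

3.75 mrad

J_AB = π(0.205)⁴/32 = 1.73×10^-4 m⁴; J_BC = π(0.173)⁴/32 = 8.79×10^-5 m⁴.
θ = (T/G)·Σ L_i/J_i = (2980/25.9×10⁹)·(1.10/1.73×10^-4 + 2.31/8.79×10^-5) = 3.752×10^-3 rad.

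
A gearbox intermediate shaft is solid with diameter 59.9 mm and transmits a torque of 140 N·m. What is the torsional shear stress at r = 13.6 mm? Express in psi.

J = πd⁴/32 = π(0.0599)⁴/32 = 1.264×10^-6 m⁴.
Shear stress varies linearly with radius: τ = T·r/J = 140.0 × 0.0136 / 1.264×10^-6 = 1.506×10^6 Pa.

218 psi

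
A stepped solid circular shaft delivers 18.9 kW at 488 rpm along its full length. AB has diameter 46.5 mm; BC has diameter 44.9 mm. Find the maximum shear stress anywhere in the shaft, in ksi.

3.02 ksi

ω = 2π·488/60 = 51.10 rad/s, so T = P/ω = 18.9×10³ / 51.10 = 369.8 N·m.
Under the same torque, τ_max = 16T/(πd³) is largest where d is smallest — segment BC (d = 44.9 mm).
τ_max = 16·369.8/(π·(0.0449)³) = 2.081×10^7 Pa.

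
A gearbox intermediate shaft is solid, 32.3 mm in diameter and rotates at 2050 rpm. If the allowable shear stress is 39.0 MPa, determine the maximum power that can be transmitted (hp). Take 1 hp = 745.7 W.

74.3 hp

J = πd⁴/32 = π(0.0323)⁴/32 = 1.069×10^-7 m⁴.
T_max = τ_allow·J/r = 3.90×10^7 × 1.069×10^-7 / 0.0161 = 258.0 N·m.
ω = 2π·2050/60 = 214.7 rad/s, so P_max = T_max·ω = 5.540×10^4 W.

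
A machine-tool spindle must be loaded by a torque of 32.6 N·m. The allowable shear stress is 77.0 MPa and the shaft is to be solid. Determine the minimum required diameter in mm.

For a solid shaft τ_max = 16T/(πd³), so d = (16T/(π τ_allow))^(1/3) = (16·32.60/(π·7.70×10^7))^(1/3) = 0.01292 m.

12.9 mm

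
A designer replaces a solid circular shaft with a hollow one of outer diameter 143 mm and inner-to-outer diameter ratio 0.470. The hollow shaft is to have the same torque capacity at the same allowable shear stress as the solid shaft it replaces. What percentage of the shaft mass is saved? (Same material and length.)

Equal τ_max and T ⇒ the solid shaft needs d_s³ = d_o³(1−k⁴), so d_s = 143·(1−0.470⁴)^(1/3) = 140.6 mm.
Area ratio A_h/A_s = d_o²(1−k²)/d_s² = (1−k²)/(1−k⁴)^(2/3) = 0.8055.
Mass saving = 1 − 0.8055 = 19.4 %.

19.4 %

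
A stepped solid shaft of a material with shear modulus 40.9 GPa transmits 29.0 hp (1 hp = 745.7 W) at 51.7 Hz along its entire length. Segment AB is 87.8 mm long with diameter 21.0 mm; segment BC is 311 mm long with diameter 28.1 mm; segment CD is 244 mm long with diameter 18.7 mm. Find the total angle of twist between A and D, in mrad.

48.8 mrad

ω = 2π·51.7 = 324.8 rad/s, so T = P/ω = 29.0×745.7 / 324.8 = 66.57 N·m.
J_AB = π(0.0210)⁴/32 = 1.91×10^-8 m⁴; J_BC = π(0.0281)⁴/32 = 6.12×10^-8 m⁴; J_CD = π(0.0187)⁴/32 = 1.20×10^-8 m⁴.
θ = (T/G)·Σ L_i/J_i = (66.57/40.9×10⁹)·(0.0878/1.91×10^-8 + 0.311/6.12×10^-8 + 0.244/1.20×10^-8) = 0.04884 rad.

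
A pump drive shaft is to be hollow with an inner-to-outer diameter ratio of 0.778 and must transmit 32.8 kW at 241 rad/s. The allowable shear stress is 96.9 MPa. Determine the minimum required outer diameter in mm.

22.4 mm

ω = 241 rad/s, so T = P/ω = 32.8×10³ / 241.0 = 136.1 N·m.
For a hollow shaft with d_i/d_o = 0.778: τ_max = 16T/(π d_o³ (1−k⁴)), so d_o = [16T/(π τ_allow (1−k⁴))]^(1/3) = [16·136.1/(π·9.69×10^7·0.6336)]^(1/3) = 0.02243 m.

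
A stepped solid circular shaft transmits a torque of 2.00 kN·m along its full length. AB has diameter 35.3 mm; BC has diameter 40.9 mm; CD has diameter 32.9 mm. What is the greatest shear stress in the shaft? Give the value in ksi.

Under the same torque, τ_max = 16T/(πd³) is largest where d is smallest — segment CD (d = 32.9 mm).
τ_max = 16·2000/(π·(0.0329)³) = 2.860×10^8 Pa.

41.5 ksi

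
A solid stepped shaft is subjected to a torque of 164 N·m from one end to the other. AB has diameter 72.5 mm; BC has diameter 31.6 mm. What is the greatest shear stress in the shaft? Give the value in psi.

Under the same torque, τ_max = 16T/(πd³) is largest where d is smallest — segment BC (d = 31.6 mm).
τ_max = 16·164.0/(π·(0.0316)³) = 2.647×10^7 Pa.

3840 psi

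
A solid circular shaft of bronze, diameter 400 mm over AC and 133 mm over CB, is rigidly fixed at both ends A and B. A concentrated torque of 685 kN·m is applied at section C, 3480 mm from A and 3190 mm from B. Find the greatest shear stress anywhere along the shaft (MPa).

Compatibility: T_A·a/J_AC = T_B·b/J_CB with T_A + T_B = T₀.
J_AC = 2.51×10^-3 m⁴, J_CB = 3.07×10^-5 m⁴, so T_A = T₀·(J_AC/a)/((J_AC/a)+(J_CB/b)) = 676000 N·m, T_B = 9013 N·m.
τ in each portion: τ_AC = 5.38×10^7 Pa, τ_CB = 1.95×10^7 Pa; maximum is in AC.
τ_max = T_AC·r/J = 676000·0.200/2.51×10^-3 = 5.379×10^7 Pa.

53.8 MPa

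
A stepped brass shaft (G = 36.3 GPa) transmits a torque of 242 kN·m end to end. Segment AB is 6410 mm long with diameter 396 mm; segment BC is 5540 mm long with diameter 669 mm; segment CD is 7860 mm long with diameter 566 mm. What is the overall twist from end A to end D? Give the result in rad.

0.0248 rad

J_AB = π(0.396)⁴/32 = 2.41×10^-3 m⁴; J_BC = π(0.669)⁴/32 = 0.0197 m⁴; J_CD = π(0.566)⁴/32 = 0.0101 m⁴.
θ = (T/G)·Σ L_i/J_i = (242000/36.3×10⁹)·(6.41/2.41×10^-3 + 5.54/0.0197 + 7.86/0.0101) = 0.02478 rad.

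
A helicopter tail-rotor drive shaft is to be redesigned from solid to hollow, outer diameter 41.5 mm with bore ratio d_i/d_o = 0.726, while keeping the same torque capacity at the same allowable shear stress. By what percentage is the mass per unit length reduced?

41.2 %

Equal τ_max and T ⇒ the solid shaft needs d_s³ = d_o³(1−k⁴), so d_s = 41.5·(1−0.726⁴)^(1/3) = 37.23 mm.
Area ratio A_h/A_s = d_o²(1−k²)/d_s² = (1−k²)/(1−k⁴)^(2/3) = 0.5875.
Mass saving = 1 − 0.5875 = 41.2 %.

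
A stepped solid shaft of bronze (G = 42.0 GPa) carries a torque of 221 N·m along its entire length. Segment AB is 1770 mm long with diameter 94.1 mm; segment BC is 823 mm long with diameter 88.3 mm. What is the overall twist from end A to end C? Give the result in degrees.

J_AB = π(0.0941)⁴/32 = 7.70×10^-6 m⁴; J_BC = π(0.0883)⁴/32 = 5.97×10^-6 m⁴.
θ = (T/G)·Σ L_i/J_i = (221.0/42.0×10⁹)·(1.77/7.70×10^-6 + 0.823/5.97×10^-6) = 1.936×10^-3 rad.

0.111°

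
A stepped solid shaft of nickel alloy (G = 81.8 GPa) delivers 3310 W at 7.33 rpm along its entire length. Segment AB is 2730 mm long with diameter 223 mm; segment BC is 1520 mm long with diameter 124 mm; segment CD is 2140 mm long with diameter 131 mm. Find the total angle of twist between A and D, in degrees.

ω = 2π·7.33/60 = 0.7676 rad/s, so T = P/ω = 3310 / 0.7676 = 4312 N·m.
J_AB = π(0.223)⁴/32 = 2.43×10^-4 m⁴; J_BC = π(0.124)⁴/32 = 2.32×10^-5 m⁴; J_CD = π(0.131)⁴/32 = 2.89×10^-5 m⁴.
θ = (T/G)·Σ L_i/J_i = (4312/81.8×10⁹)·(2.73/2.43×10^-4 + 1.52/2.32×10^-5 + 2.14/2.89×10^-5) = 7.947×10^-3 rad.

0.455°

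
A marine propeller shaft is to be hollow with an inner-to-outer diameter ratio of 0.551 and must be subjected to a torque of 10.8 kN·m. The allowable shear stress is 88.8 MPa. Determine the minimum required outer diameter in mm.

88.0 mm

For a hollow shaft with d_i/d_o = 0.551: τ_max = 16T/(π d_o³ (1−k⁴)), so d_o = [16T/(π τ_allow (1−k⁴))]^(1/3) = [16·10800/(π·8.88×10^7·0.9078)]^(1/3) = 0.08804 m.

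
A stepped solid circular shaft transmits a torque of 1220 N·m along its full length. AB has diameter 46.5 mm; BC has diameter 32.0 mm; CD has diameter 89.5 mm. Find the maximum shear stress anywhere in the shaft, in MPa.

190 MPa

Under the same torque, τ_max = 16T/(πd³) is largest where d is smallest — segment BC (d = 32.0 mm).
τ_max = 16·1220/(π·(0.0320)³) = 1.896×10^8 Pa.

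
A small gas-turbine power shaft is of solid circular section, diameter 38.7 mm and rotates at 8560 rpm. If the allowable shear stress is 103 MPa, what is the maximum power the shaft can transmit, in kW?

1050 kW

J = πd⁴/32 = π(0.0387)⁴/32 = 2.202×10^-7 m⁴.
T_max = τ_allow·J/r = 1.03×10^8 × 2.202×10^-7 / 0.0194 = 1172 N·m.
ω = 2π·8560/60 = 896.4 rad/s, so P_max = T_max·ω = 1.051×10^6 W.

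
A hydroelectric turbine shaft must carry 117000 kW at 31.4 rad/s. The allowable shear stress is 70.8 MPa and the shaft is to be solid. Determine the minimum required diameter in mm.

ω = 31.4 rad/s, so T = P/ω = 117000×10³ / 31.40 = 3.726e6 N·m.
For a solid shaft τ_max = 16T/(πd³), so d = (16T/(π τ_allow))^(1/3) = (16·3.726e6/(π·7.08×10^7))^(1/3) = 0.6448 m.

645 mm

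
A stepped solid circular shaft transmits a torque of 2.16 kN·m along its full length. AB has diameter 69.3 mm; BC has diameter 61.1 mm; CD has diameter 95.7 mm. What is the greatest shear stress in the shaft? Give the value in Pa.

4.82e7 Pa

Under the same torque, τ_max = 16T/(πd³) is largest where d is smallest — segment BC (d = 61.1 mm).
τ_max = 16·2160/(π·(0.0611)³) = 4.823×10^7 Pa.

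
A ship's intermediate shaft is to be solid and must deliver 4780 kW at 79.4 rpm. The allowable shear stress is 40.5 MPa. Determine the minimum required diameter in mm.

417 mm

ω = 2π·79.4/60 = 8.315 rad/s, so T = P/ω = 4780×10³ / 8.315 = 574900 N·m.
For a solid shaft τ_max = 16T/(πd³), so d = (16T/(π τ_allow))^(1/3) = (16·574900/(π·4.05×10^7))^(1/3) = 0.4166 m.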